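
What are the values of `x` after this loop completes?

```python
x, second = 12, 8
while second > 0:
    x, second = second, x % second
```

GCD of 12 and 8
`x` takes the values: 12 → 8 → 4

Answer: 4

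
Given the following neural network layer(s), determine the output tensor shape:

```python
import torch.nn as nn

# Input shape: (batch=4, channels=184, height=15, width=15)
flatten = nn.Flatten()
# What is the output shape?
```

Input: (4, 184, 15, 15) -> Output: (4, 41400)

Answer: (4, 41400)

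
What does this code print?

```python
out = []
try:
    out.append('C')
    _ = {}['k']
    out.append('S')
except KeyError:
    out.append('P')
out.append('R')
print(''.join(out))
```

Execution trace: 'C' (try body) → 'P' (except KeyError) → 'R' (after the try/except). Output: CPR

Answer: CPR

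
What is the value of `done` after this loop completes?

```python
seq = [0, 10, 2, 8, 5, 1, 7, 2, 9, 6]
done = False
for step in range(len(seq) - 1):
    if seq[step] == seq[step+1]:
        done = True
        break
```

Check consecutive duplicates in [0, 10, 2, 8, 5, 1, 7, 2, 9, 6]
`done` takes the values: False

Answer: False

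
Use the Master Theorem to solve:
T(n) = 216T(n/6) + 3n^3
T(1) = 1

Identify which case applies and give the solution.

a=216, b=6, f(n)=3n^3. log_6(216) = 3. Since c=3 = 3, Case 2 applies: T(n) = Θ(n^log_b(a) · log n) = O(n^3 log n).

Answer: O(n^3 log n) - Case 2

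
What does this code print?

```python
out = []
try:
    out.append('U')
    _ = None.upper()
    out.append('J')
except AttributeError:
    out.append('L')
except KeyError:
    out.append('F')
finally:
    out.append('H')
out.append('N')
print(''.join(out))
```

Execution trace: 'U' (try body) → 'L' (except AttributeError) → 'H' (finally) → 'N' (after the try/except). Output: ULHN

Answer: ULHN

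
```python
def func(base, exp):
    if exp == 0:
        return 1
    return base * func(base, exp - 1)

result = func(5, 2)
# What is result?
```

func(5, 2) = 5 * 5 = 25

Answer: 25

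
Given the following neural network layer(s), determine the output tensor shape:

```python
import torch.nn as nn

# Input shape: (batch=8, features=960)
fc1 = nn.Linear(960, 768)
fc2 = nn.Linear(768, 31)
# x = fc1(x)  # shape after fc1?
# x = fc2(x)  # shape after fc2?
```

Input: (8, 960) -> after fc1: (8, 768) -> Output: (8, 31)

Answer: (8, 31)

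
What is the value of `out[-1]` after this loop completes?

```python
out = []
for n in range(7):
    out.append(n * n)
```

Last element of squares 0 to 6
`out` takes the values: [] → [0] → [0, 1] → [0, 1, 4] → [0, 1, 4, 9] → [0, 1, 4, 9, 16] → [0, 1, 4, 9, 16, 25] → [0, 1, 4, 9, 16, 25, 36]
So `out[-1]` = 36

Answer: 36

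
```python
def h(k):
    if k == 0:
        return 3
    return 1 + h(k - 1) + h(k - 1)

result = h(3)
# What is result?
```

h(k) = 1 + 2·h(k-1), h(0)=3. Closed form: (3+1)·2^3 - 1 = 31.

Answer: 31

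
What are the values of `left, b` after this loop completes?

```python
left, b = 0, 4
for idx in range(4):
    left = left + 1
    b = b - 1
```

left goes 0→4, b goes 4→0
`left, b` takes the values: (0, 4) → (1, 4) → (1, 3) → (2, 3) → (2, 2) → (3, 2) → (3, 1) → (4, 1) → (4, 0)

Answer: 4, 0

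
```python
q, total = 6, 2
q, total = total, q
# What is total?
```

Trace:
`q, total = 6, 2` → q = 6; total = 2
`q, total = total, q` → q = 2; total = 6
So total = 6

Answer: 6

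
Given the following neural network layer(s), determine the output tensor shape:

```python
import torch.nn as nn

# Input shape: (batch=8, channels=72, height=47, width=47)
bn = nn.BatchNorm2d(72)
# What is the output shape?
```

Input: (8, 72, 47, 47) -> Output: (8, 72, 47, 47)

Answer: (8, 72, 47, 47)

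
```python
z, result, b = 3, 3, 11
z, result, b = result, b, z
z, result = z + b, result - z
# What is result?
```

Trace:
`z, result, b = 3, 3, 11` → z = 3; result = 3; b = 11
`z, result, b = result, b, z` → z = 3; result = 11; b = 3
`z, result = z + b, result - z` → z = 6; result = 8
So result = 8

Answer: 8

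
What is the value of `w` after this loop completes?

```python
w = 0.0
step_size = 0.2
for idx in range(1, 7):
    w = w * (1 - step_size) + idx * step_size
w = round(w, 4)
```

Moving average with lr=0.2
`w` takes the values: 0.0 → 0.2 → 0.56 → 1.048 → 1.6384 → 2.31072 → 3.048576 → 3.0486

Answer: 3.0486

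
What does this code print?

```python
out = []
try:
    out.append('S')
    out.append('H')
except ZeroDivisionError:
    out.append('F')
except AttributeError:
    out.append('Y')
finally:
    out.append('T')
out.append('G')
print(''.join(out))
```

Execution trace: 'S' (try body) → 'H' (try body, no exception) → 'T' (finally) → 'G' (after the try/except). Output: SHTG

Answer: SHTG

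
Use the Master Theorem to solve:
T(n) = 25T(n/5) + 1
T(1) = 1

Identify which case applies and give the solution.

a=25, b=5, f(n)=1. log_5(25) = 2. Since c=0 < 2, Case 1 applies: T(n) = Θ(n^log_b(a)) = O(n^2).

Answer: O(n^2) - Case 1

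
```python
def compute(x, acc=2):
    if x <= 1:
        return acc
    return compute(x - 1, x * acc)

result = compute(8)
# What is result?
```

Accumulator trace (n, acc): (8, 2) -> (7, 16) -> (6, 112) -> (5, 672) -> (4, 3360) -> (3, 13440) -> (2, 40320) -> (1, 80640) -> return 80640

Answer: 80640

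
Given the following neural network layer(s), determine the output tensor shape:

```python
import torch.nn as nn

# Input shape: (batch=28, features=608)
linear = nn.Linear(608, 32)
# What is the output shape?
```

Input: (28, 608) -> Output: (28, 32)

Answer: (28, 32)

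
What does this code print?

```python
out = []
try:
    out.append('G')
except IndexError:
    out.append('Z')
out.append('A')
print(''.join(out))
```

Execution trace: 'G' (try body, no exception) → 'A' (after the try/except). Output: GA

Answer: GA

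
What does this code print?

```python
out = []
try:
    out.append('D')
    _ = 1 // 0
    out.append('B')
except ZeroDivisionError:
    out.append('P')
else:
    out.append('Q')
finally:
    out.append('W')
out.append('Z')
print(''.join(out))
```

Execution trace: 'D' (try body) → 'P' (except ZeroDivisionError) → 'W' (finally) → 'Z' (after the try/except). Output: DPWZ

Answer: DPWZ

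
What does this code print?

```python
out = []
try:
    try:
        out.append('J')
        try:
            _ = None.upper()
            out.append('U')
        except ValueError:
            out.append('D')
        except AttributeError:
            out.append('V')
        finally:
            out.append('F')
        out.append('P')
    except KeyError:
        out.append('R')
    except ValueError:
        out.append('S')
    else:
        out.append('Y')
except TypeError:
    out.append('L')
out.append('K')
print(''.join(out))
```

Execution trace: 'J' (try body) → 'V' (inner except AttributeError) → 'F' (inner finally) → 'P' (try body, no exception) → 'Y' (else) → 'K' (after the try/except). Output: JVFPYK

Answer: JVFPYK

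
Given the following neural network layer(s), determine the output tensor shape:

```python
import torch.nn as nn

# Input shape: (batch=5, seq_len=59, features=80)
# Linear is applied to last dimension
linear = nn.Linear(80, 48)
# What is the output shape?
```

Input: (5, 59, 80) -> Output: (5, 59, 48)

Answer: (5, 59, 48)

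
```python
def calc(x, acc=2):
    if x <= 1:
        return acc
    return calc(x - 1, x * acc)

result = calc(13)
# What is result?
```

Accumulator trace (n, acc): (13, 2) -> (12, 26) -> (11, 312) -> (10, 3432) -> (9, 34320) -> (8, 308880) -> (7, 2471040) -> (6, 17297280) -> (5, 103783680) -> (4, 518918400) -> (3, 2075673600) -> (2, 6227020800) -> (1, 12454041600) -> return 12454041600

Answer: 12454041600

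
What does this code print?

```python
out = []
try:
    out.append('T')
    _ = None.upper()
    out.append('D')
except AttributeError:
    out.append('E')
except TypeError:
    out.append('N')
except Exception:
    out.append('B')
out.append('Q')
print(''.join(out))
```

Execution trace: 'T' (try body) → 'E' (except AttributeError) → 'Q' (after the try/except). Output: TEQ

Answer: TEQ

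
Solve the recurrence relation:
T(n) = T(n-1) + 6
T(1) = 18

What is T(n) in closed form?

Unrolling: T(n) = T(1) + 6·(n-1) = 18 + 6(n-1) = 6n + 12.

Answer: T(n) = 6n + 12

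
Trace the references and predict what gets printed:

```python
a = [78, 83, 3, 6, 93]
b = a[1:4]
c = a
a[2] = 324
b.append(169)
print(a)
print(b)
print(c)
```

Key concept: slice vs alias.
Step by step:
`a = [78, 83, 3, 6, 93]` → a = [78, 83, 3, 6, 93]
`b = a[1:4]` → b = [83, 3, 6]
`c = a` → c = [78, 83, 3, 6, 93] (same object as a)
`a[2] = 324` → a = [78, 83, 324, 6, 93] (same object as c); c = [78, 83, 324, 6, 93] (same object as a)
`b.append(169)` → b = [83, 3, 6, 169]
`print(a)` → prints [78, 83, 324, 6, 93]
`print(b)` → prints [83, 3, 6, 169]
`print(c)` → prints [78, 83, 324, 6, 93]

Answer:
[78, 83, 324, 6, 93]
[83, 3, 6, 169]
[78, 83, 324, 6, 93]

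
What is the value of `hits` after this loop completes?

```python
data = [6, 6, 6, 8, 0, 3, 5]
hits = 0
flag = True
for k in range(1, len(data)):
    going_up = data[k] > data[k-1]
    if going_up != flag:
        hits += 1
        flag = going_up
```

Count direction changes in [6, 6, 6, 8, 0, 3, 5]
`hits` takes the values: 0 → 1 → 2 → 3 → 4

Answer: 4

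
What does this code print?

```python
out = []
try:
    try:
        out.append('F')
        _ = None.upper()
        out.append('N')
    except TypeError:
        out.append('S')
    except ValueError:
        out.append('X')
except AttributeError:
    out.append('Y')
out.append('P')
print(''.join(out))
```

Execution trace: 'F' (try body) → 'Y' (outer except AttributeError) → 'P' (after the try/except). Output: FYP

Answer: FYP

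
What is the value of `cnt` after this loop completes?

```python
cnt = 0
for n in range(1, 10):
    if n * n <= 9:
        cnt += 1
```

Count numbers where n² ≤ 9
`cnt` takes the values: 0 → 1 → 2 → 3

Answer: 3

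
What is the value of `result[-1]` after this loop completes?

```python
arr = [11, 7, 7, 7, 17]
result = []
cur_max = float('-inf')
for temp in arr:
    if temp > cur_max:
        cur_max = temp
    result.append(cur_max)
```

Running max ends at 17
`result` takes the values: [] → [11] → [11, 11] → [11, 11, 11] → [11, 11, 11, 11] → [11, 11, 11, 11, 17]
So `result[-1]` = 17

Answer: 17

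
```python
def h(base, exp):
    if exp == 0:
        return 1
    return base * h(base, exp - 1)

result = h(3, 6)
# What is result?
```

h(3, 6) = 3 * 3 * 3 * 3 * 3 * 3 = 729

Answer: 729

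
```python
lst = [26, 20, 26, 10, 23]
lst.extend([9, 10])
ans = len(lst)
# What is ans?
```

Trace:
`lst = [26, 20, 26, 10, 23]` → lst = [26, 20, 26, 10, 23]
`lst.extend([9, 10])` → lst = [26, 20, 26, 10, 23, 9, 10]
`ans = len(lst)` → ans = 7
So ans = 7

Answer: 7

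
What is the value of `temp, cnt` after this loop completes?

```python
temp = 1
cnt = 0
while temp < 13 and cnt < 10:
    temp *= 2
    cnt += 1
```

Double until >= 13 or 10 iterations
`temp, cnt` takes the values: (1, 0) → (2, 0) → (2, 1) → (4, 1) → (4, 2) → (8, 2) → (8, 3) → (16, 3) → (16, 4)

Answer: 16, 4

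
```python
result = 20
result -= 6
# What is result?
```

Trace:
`result = 20` → result = 20
`result -= 6` → result = 14
So result = 14

Answer: 14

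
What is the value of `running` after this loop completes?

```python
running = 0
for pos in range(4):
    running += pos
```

Sum of 0 to 3 = 6
`running` takes the values: 0 → 1 → 3 → 6

Answer: 6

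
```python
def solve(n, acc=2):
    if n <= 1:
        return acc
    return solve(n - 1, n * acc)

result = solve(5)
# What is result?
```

Accumulator trace (n, acc): (5, 2) -> (4, 10) -> (3, 40) -> (2, 120) -> (1, 240) -> return 240

Answer: 240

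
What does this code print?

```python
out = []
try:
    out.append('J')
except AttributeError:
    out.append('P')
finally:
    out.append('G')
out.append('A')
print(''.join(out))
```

Execution trace: 'J' (try body, no exception) → 'G' (finally) → 'A' (after the try/except). Output: JGA

Answer: JGA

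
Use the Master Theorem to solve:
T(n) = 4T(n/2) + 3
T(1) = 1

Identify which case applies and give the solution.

a=4, b=2, f(n)=3. log_2(4) = 2. Since c=0 < 2, Case 1 applies: T(n) = Θ(n^log_b(a)) = O(n^2).

Answer: O(n^2) - Case 1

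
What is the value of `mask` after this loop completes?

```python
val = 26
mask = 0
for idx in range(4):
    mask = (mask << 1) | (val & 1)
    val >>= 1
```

Reverse lowest 4 bits of 26
`mask` takes the values: 0 → 1 → 2 → 5

Answer: 5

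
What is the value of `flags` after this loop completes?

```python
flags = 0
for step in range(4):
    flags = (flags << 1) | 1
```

Build 4 consecutive 1-bits: 0b1111
`flags` takes the values: 0 → 1 → 3 → 7 → 15

Answer: 15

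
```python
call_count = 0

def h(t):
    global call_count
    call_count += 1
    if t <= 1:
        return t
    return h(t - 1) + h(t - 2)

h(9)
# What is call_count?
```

Calls(t) = 1 + Calls(t-1) + Calls(t-2); Calls(0)=Calls(1)=1. For t=9 this gives 109.

Answer: 109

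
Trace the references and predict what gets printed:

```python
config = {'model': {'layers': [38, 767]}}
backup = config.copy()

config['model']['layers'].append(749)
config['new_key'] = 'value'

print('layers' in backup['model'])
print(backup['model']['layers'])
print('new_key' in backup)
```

Key concept: shallow copy gotcha with nested dict.
Step by step:
`config = {'model': {'layers': [38, 767]}}` → config = {'model': {'layers': [38, 767]}}
`backup = config.copy()` → backup = {'model': {'layers': [38, 767]}}
`config['model']['layers'].append(749)` → config = {'model': {'layers': [38, 767, 749]}}; backup = {'model': {'layers': [38, 767, 749]}}
`config['new_key'] = 'value'` → config = {'model': {'layers': [38, 767, 749]}, 'new_key': 'value'}
`print('layers' in backup['model'])` → prints True
`print(backup['model']['layers'])` → prints [38, 767, 749]
`print('new_key' in backup)` → prints False

Answer:
True
[38, 767, 749]
False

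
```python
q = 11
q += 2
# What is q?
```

Trace:
`q = 11` → q = 11
`q += 2` → q = 13
So q = 13

Answer: 13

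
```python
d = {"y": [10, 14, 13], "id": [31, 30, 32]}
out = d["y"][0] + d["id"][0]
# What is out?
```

Trace:
`d = {"y": [10, 14, 13], "id": [31, 30, 32]}` → d = {'y': [10, 14, 13], 'id': [31, 30, 32]}
`out = d["y"][0] + d["id"][0]` → out = 41
So out = 41

Answer: 41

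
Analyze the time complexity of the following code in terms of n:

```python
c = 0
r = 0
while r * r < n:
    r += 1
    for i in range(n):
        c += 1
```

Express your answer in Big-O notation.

Each loop level contributes: √n × n. Multiplying the contributions gives O(n√n).

Answer: O(n√n)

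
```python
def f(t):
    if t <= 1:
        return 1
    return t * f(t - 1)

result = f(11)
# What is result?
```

f(11) = 11 * 10 * 9 * 8 * 7 * 6 * 5 * 4 * 3 * 2 * 1 = 39916800

Answer: 39916800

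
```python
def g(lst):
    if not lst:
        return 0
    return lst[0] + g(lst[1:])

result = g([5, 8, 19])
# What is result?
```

5 + 8 + 19 + 0 = 32

Answer: 32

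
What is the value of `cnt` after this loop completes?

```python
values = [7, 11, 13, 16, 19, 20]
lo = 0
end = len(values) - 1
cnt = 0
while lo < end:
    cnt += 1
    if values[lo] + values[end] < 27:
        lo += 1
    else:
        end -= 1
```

Steps to find pair summing to 27
`cnt` takes the values: 0 → 1 → 2 → 3 → 4 → 5

Answer: 5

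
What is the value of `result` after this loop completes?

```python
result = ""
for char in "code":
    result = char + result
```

Reverse 'code'
`result` takes the values: "" → "c" → "oc" → "doc" → "edoc"

Answer: "edoc"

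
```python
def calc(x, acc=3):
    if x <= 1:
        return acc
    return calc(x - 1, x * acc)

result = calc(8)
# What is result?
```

Accumulator trace (n, acc): (8, 3) -> (7, 24) -> (6, 168) -> (5, 1008) -> (4, 5040) -> (3, 20160) -> (2, 60480) -> (1, 120960) -> return 120960

Answer: 120960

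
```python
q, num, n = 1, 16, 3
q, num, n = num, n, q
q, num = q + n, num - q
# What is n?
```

Trace:
`q, num, n = 1, 16, 3` → q = 1; num = 16; n = 3
`q, num, n = num, n, q` → q = 16; num = 3; n = 1
`q, num = q + n, num - q` → q = 17; num = -13
So n = 1

Answer: 1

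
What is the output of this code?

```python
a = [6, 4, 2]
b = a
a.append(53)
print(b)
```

Key concept: basic list aliasing.
Step by step:
`a = [6, 4, 2]` → a = [6, 4, 2]
`b = a` → b = [6, 4, 2] (same object as a)
`a.append(53)` → a = [6, 4, 2, 53] (same object as b); b = [6, 4, 2, 53] (same object as a)
`print(b)` → prints [6, 4, 2, 53]

Answer: [6, 4, 2, 53]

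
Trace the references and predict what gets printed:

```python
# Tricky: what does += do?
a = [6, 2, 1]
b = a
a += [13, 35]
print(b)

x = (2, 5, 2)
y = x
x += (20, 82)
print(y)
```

Key concept: += behavior differs for mutable vs immutable.
Step by step:
`a = [6, 2, 1]` → a = [6, 2, 1]
`b = a` → b = [6, 2, 1] (same object as a)
`a += [13, 35]` → a = [6, 2, 1, 13, 35] (same object as b); b = [6, 2, 1, 13, 35] (same object as a)
`print(b)` → prints [6, 2, 1, 13, 35]
`x = (2, 5, 2)` → x = (2, 5, 2)
`y = x` → y = (2, 5, 2)
`x += (20, 82)` → x = (2, 5, 2, 20, 82)
`print(y)` → prints (2, 5, 2)

Answer:
[6, 2, 1, 13, 35]
(2, 5, 2)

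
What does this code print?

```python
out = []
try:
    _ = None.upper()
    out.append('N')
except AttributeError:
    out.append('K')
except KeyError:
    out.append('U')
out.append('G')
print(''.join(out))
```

Execution trace: 'K' (except AttributeError) → 'G' (after the try/except). Output: KG

Answer: KG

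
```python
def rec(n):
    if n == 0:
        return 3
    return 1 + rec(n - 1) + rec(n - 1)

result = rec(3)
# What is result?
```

rec(n) = 1 + 2·rec(n-1), rec(0)=3. Closed form: (3+1)·2^3 - 1 = 31.

Answer: 31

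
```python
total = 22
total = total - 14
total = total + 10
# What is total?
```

Trace:
`total = 22` → total = 22
`total = total - 14` → total = 8
`total = total + 10` → total = 18
So total = 18

Answer: 18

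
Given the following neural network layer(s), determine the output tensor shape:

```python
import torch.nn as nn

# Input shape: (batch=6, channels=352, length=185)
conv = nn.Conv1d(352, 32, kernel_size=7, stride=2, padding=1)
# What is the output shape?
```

Input: (6, 352, 185) -> Output: (6, 32, 91)

Answer: (6, 32, 91)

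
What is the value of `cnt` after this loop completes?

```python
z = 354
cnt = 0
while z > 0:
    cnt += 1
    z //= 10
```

Count digits by repeated division by 10
`cnt` takes the values: 0 → 1 → 2 → 3

Answer: 3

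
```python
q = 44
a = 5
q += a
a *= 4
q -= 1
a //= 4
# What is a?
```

Trace:
`q = 44` → q = 44
`a = 5` → a = 5
`q += a` → q = 49
`a *= 4` → a = 20
`q -= 1` → q = 48
`a //= 4` → a = 5
So a = 5

Answer: 5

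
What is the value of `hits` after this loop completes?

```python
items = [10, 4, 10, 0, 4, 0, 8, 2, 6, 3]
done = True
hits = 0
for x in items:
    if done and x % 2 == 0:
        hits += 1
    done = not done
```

Count even values at even positions
`hits` takes the values: 0 → 1 → 2 → 3 → 4 → 5

Answer: 5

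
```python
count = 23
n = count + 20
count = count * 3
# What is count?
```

Trace:
`count = 23` → count = 23
`n = count + 20` → n = 43
`count = count * 3` → count = 69
So count = 69

Answer: 69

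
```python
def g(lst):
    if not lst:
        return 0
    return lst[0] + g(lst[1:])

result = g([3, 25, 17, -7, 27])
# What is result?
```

3 + 25 + 17 + (-7) + 27 + 0 = 65

Answer: 65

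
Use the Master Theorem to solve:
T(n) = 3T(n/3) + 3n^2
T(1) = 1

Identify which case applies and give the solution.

a=3, b=3, f(n)=3n^2. log_3(3) = 1. Since c=2 > 1 and the regularity condition holds (3(n/3)^2 = (3/3^2)n^2 with 3/3^2 < 1), Case 3 applies: T(n) = Θ(f(n)) = O(n^2).

Answer: O(n^2) - Case 3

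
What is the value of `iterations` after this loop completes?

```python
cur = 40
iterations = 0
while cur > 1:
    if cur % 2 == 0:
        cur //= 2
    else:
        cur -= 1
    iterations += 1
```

Steps to reduce 40 to 1
`iterations` takes the values: 0 → 1 → 2 → 3 → 4 → 5 → 6

Answer: 6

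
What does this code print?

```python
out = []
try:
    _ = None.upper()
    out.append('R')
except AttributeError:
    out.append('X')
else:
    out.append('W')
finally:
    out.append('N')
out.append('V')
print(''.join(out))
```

Execution trace: 'X' (except AttributeError) → 'N' (finally) → 'V' (after the try/except). Output: XNV

Answer: XNV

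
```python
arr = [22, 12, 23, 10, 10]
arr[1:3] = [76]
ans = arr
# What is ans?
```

Trace:
`arr = [22, 12, 23, 10, 10]` → arr = [22, 12, 23, 10, 10]
`arr[1:3] = [76]` → arr = [22, 76, 10, 10]
`ans = arr` → ans = [22, 76, 10, 10]
So ans = [22, 76, 10, 10]

Answer: [22, 76, 10, 10]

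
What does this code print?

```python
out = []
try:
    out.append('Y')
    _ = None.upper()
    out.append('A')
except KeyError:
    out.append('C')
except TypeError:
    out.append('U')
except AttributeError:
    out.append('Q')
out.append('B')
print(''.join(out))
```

Execution trace: 'Y' (try body) → 'Q' (except AttributeError) → 'B' (after the try/except). Output: YQB

Answer: YQB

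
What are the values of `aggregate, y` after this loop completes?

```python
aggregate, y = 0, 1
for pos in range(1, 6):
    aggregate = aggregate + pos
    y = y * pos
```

Sum and factorial of 1 to 5
`aggregate, y` takes the values: (0, 1) → (1, 1) → (3, 1) → (3, 2) → (6, 2) → (6, 6) → (10, 6) → (10, 24) → (15, 24) → (15, 120)

Answer: 15, 120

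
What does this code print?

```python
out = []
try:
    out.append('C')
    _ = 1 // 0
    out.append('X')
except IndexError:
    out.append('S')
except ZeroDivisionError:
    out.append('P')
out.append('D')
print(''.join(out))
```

Execution trace: 'C' (try body) → 'P' (except ZeroDivisionError) → 'D' (after the try/except). Output: CPD

Answer: CPD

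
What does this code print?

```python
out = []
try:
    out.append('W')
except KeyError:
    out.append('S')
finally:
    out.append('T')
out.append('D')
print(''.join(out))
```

Execution trace: 'W' (try body, no exception) → 'T' (finally) → 'D' (after the try/except). Output: WTD

Answer: WTD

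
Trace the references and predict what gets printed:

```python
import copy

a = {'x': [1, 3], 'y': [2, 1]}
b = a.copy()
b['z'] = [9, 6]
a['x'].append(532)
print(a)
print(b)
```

Key concept: shallow copy of dict with mutable values.
Step by step:
`a = {'x': [1, 3], 'y': [2, 1]}` → a = {'x': [1, 3], 'y': [2, 1]}
`b = a.copy()` → b = {'x': [1, 3], 'y': [2, 1]}
`b['z'] = [9, 6]` → b = {'x': [1, 3], 'y': [2, 1], 'z': [9, 6]}
`a['x'].append(532)` → a = {'x': [1, 3, 532], 'y': [2, 1]}; b = {'x': [1, 3, 532], 'y': [2, 1], 'z': [9, 6]}
`print(a)` → prints {'x': [1, 3, 532], 'y': [2, 1]}
`print(b)` → prints {'x': [1, 3, 532], 'y': [2, 1], 'z': [9, 6]}

Answer:
{'x': [1, 3, 532], 'y': [2, 1]}
{'x': [1, 3, 532], 'y': [2, 1], 'z': [9, 6]}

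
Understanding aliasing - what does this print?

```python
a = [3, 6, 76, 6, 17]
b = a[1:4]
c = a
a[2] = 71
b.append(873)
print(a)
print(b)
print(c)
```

Key concept: slice vs alias.
Step by step:
`a = [3, 6, 76, 6, 17]` → a = [3, 6, 76, 6, 17]
`b = a[1:4]` → b = [6, 76, 6]
`c = a` → c = [3, 6, 76, 6, 17] (same object as a)
`a[2] = 71` → a = [3, 6, 71, 6, 17] (same object as c); c = [3, 6, 71, 6, 17] (same object as a)
`b.append(873)` → b = [6, 76, 6, 873]
`print(a)` → prints [3, 6, 71, 6, 17]
`print(b)` → prints [6, 76, 6, 873]
`print(c)` → prints [3, 6, 71, 6, 17]

Answer:
[3, 6, 71, 6, 17]
[6, 76, 6, 873]
[3, 6, 71, 6, 17]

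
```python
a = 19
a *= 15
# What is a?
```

Trace:
`a = 19` → a = 19
`a *= 15` → a = 285
So a = 285

Answer: 285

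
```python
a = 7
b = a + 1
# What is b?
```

Trace:
`a = 7` → a = 7
`b = a + 1` → b = 8
So b = 8

Answer: 8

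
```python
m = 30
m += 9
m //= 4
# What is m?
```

Trace:
`m = 30` → m = 30
`m += 9` → m = 39
`m //= 4` → m = 9
So m = 9

Answer: 9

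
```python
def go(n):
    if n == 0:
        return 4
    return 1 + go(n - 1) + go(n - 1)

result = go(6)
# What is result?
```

go(n) = 1 + 2·go(n-1), go(0)=4. Closed form: (4+1)·2^6 - 1 = 319.

Answer: 319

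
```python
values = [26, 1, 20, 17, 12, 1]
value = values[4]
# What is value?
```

Trace:
`values = [26, 1, 20, 17, 12, 1]` → values = [26, 1, 20, 17, 12, 1]
`value = values[4]` → value = 12
So value = 12

Answer: 12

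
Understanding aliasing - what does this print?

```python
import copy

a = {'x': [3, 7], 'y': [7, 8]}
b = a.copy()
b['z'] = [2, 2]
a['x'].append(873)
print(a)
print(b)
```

Key concept: shallow copy of dict with mutable values.
Step by step:
`a = {'x': [3, 7], 'y': [7, 8]}` → a = {'x': [3, 7], 'y': [7, 8]}
`b = a.copy()` → b = {'x': [3, 7], 'y': [7, 8]}
`b['z'] = [2, 2]` → b = {'x': [3, 7], 'y': [7, 8], 'z': [2, 2]}
`a['x'].append(873)` → a = {'x': [3, 7, 873], 'y': [7, 8]}; b = {'x': [3, 7, 873], 'y': [7, 8], 'z': [2, 2]}
`print(a)` → prints {'x': [3, 7, 873], 'y': [7, 8]}
`print(b)` → prints {'x': [3, 7, 873], 'y': [7, 8], 'z': [2, 2]}

Answer:
{'x': [3, 7, 873], 'y': [7, 8]}
{'x': [3, 7, 873], 'y': [7, 8], 'z': [2, 2]}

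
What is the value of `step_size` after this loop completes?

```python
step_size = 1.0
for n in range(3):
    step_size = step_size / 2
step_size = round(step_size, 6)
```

Halving LR 3 times: 1 / 2^3
`step_size` takes the values: 1.0 → 0.5 → 0.25 → 0.125

Answer: 0.125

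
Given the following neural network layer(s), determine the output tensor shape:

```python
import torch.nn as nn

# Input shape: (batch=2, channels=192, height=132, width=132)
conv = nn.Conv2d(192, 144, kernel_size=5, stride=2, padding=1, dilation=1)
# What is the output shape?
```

Input: (2, 192, 132, 132) -> Output: (2, 144, 65, 65)

Answer: (2, 144, 65, 65)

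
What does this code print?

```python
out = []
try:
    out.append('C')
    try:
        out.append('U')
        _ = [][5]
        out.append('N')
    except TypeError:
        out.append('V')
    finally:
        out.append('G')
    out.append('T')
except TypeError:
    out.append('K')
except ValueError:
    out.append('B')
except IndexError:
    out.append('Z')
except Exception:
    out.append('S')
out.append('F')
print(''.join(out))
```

Execution trace: 'C' (try body) → 'U' (inner try body) → 'G' (inner finally) → 'Z' (except IndexError) → 'F' (after the try/except). Output: CUGZF

Answer: CUGZF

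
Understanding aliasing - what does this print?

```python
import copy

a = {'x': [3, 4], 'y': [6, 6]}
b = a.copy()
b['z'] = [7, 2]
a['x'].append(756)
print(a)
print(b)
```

Key concept: shallow copy of dict with mutable values.
Step by step:
`a = {'x': [3, 4], 'y': [6, 6]}` → a = {'x': [3, 4], 'y': [6, 6]}
`b = a.copy()` → b = {'x': [3, 4], 'y': [6, 6]}
`b['z'] = [7, 2]` → b = {'x': [3, 4], 'y': [6, 6], 'z': [7, 2]}
`a['x'].append(756)` → a = {'x': [3, 4, 756], 'y': [6, 6]}; b = {'x': [3, 4, 756], 'y': [6, 6], 'z': [7, 2]}
`print(a)` → prints {'x': [3, 4, 756], 'y': [6, 6]}
`print(b)` → prints {'x': [3, 4, 756], 'y': [6, 6], 'z': [7, 2]}

Answer:
{'x': [3, 4, 756], 'y': [6, 6]}
{'x': [3, 4, 756], 'y': [6, 6], 'z': [7, 2]}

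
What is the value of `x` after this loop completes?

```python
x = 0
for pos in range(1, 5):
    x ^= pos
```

XOR of 1 to 4
`x` takes the values: 0 → 1 → 3 → 0 → 4

Answer: 4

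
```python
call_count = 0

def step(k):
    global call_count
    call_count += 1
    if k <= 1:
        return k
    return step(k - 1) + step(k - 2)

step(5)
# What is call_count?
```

Calls(k) = 1 + Calls(k-1) + Calls(k-2); Calls(0)=Calls(1)=1. For k=5 this gives 15.

Answer: 15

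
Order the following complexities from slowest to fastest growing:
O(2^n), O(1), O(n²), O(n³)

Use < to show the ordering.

Ordered by growth rate: O(1) < O(n²) < O(n³) < O(2^n)

Answer: O(1) < O(n²) < O(n³) < O(2^n)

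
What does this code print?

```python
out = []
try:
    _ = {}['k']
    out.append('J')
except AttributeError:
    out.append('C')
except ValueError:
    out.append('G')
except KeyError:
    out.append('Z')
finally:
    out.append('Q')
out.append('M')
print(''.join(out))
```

Execution trace: 'Z' (except KeyError) → 'Q' (finally) → 'M' (after the try/except). Output: ZQM

Answer: ZQM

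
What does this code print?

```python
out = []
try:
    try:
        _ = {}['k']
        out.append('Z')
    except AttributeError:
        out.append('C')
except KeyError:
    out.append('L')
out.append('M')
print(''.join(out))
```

Execution trace: 'L' (outer except KeyError) → 'M' (after the try/except). Output: LM

Answer: LM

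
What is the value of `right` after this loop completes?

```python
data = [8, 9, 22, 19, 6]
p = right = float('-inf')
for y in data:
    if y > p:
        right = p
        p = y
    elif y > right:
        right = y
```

Second largest (with repeats) in [8, 9, 22, 19, 6]
`right` takes the values: -inf → 8 → 9 → 19

Answer: 19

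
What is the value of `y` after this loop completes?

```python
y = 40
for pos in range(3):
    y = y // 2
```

Halve 3 times: 40 // 2^3 = 5
`y` takes the values: 40 → 20 → 10 → 5

Answer: 5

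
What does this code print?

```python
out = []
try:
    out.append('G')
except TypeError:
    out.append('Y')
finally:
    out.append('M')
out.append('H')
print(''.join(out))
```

Execution trace: 'G' (try body, no exception) → 'M' (finally) → 'H' (after the try/except). Output: GMH

Answer: GMH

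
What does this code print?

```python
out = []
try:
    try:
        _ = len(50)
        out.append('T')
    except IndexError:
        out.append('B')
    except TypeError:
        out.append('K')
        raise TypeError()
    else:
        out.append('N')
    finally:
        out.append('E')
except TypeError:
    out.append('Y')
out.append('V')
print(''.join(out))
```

Execution trace: 'K' (inner except TypeError) → 'E' (inner finally) → 'Y' (outer except TypeError) → 'V' (after the try/except). Output: KEYV

Answer: KEYV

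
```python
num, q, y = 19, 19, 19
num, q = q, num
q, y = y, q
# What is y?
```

Trace:
`num, q, y = 19, 19, 19` → num = 19; q = 19; y = 19
`num, q = q, num` → num = 19; q = 19
`q, y = y, q` → q = 19; y = 19
So y = 19

Answer: 19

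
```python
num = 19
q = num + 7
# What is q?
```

Trace:
`num = 19` → num = 19
`q = num + 7` → q = 26
So q = 26

Answer: 26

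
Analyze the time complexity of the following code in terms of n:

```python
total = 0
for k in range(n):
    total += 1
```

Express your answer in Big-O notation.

Each loop level contributes: n. Multiplying the contributions gives O(n).

Answer: O(n)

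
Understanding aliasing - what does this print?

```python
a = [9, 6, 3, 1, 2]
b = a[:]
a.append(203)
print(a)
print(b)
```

Key concept: slice [:] creates copy.
Step by step:
`a = [9, 6, 3, 1, 2]` → a = [9, 6, 3, 1, 2]
`b = a[:]` → b = [9, 6, 3, 1, 2]
`a.append(203)` → a = [9, 6, 3, 1, 2, 203]
`print(a)` → prints [9, 6, 3, 1, 2, 203]
`print(b)` → prints [9, 6, 3, 1, 2]

Answer:
[9, 6, 3, 1, 2, 203]
[9, 6, 3, 1, 2]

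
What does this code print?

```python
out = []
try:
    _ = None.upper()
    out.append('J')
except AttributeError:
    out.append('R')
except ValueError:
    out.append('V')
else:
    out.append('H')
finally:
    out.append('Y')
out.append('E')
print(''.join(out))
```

Execution trace: 'R' (except AttributeError) → 'Y' (finally) → 'E' (after the try/except). Output: RYE

Answer: RYE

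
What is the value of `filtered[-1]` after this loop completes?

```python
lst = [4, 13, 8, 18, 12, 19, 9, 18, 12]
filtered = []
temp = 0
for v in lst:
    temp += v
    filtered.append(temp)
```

Cumulative sum ends at 113
`filtered` takes the values: [] → [4] → [4, 17] → [4, 17, 25] → [4, 17, 25, 43] → [4, 17, 25, 43, 55] → [4, 17, 25, 43, 55, 74] → [4, 17, 25, 43, 55, 74, 83] → [4, 17, 25, 43, 55, 74, 83, 101] → [4, 17, 25, 43, 55, 74, 83, 101, 113]
So `filtered[-1]` = 113

Answer: 113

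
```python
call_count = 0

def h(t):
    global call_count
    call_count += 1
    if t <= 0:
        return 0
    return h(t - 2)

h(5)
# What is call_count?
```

Linear recursion stepping by 2: 4 calls from t=5 down to ≤0.

Answer: 4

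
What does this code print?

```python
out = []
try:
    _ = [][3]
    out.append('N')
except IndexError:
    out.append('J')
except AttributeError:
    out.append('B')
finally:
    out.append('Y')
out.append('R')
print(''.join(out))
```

Execution trace: 'J' (except IndexError) → 'Y' (finally) → 'R' (after the try/except). Output: JYR

Answer: JYR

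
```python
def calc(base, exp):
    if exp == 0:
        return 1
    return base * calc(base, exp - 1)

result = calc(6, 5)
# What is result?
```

calc(6, 5) = 6 * 6 * 6 * 6 * 6 = 7776

Answer: 7776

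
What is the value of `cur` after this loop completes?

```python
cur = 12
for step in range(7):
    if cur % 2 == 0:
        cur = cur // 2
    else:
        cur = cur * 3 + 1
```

Collatz-style transformation from 12
`cur` takes the values: 12 → 6 → 3 → 10 → 5 → 16 → 8 → 4

Answer: 4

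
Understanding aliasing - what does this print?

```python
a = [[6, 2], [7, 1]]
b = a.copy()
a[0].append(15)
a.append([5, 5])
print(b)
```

Key concept: shallow copy with nested lists.
Step by step:
`a = [[6, 2], [7, 1]]` → a = [[6, 2], [7, 1]]
`b = a.copy()` → b = [[6, 2], [7, 1]]
`a[0].append(15)` → a = [[6, 2, 15], [7, 1]]; b = [[6, 2, 15], [7, 1]]
`a.append([5, 5])` → a = [[6, 2, 15], [7, 1], [5, 5]]
`print(b)` → prints [[6, 2, 15], [7, 1]]

Answer: [[6, 2, 15], [7, 1]]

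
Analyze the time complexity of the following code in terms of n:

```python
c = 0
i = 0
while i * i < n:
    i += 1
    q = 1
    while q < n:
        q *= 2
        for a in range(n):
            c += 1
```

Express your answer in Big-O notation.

Each loop level contributes: √n × log n × n. Multiplying the contributions gives O(n√n log n).

Answer: O(n√n log n)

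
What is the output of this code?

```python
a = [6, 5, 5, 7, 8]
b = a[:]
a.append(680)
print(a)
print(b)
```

Key concept: slice [:] creates copy.
Step by step:
`a = [6, 5, 5, 7, 8]` → a = [6, 5, 5, 7, 8]
`b = a[:]` → b = [6, 5, 5, 7, 8]
`a.append(680)` → a = [6, 5, 5, 7, 8, 680]
`print(a)` → prints [6, 5, 5, 7, 8, 680]
`print(b)` → prints [6, 5, 5, 7, 8]

Answer:
[6, 5, 5, 7, 8, 680]
[6, 5, 5, 7, 8]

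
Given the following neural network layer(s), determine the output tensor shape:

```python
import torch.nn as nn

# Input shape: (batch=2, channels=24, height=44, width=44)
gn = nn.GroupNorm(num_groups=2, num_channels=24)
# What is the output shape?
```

Input: (2, 24, 44, 44) -> Output: (2, 24, 44, 44)

Answer: (2, 24, 44, 44)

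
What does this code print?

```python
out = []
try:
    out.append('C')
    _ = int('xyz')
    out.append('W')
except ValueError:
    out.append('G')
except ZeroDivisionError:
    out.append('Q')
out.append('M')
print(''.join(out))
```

Execution trace: 'C' (try body) → 'G' (except ValueError) → 'M' (after the try/except). Output: CGM

Answer: CGM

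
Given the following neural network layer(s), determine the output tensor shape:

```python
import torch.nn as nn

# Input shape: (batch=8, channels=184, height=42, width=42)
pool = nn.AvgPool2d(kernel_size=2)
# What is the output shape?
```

Input: (8, 184, 42, 42) -> Output: (8, 184, 21, 21)

Answer: (8, 184, 21, 21)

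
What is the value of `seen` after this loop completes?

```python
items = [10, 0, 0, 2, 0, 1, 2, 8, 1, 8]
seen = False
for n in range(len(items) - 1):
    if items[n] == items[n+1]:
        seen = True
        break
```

Check consecutive duplicates in [10, 0, 0, 2, 0, 1, 2, 8, 1, 8]
`seen` takes the values: False → True

Answer: True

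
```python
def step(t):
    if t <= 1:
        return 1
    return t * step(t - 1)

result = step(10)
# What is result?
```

step(10) = 10 * 9 * 8 * 7 * 6 * 5 * 4 * 3 * 2 * 1 = 3628800

Answer: 3628800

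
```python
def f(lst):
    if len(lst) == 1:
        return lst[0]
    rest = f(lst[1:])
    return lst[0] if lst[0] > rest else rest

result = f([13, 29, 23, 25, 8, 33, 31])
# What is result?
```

Recursive max over [13, 29, 23, 25, 8, 33, 31] = 33

Answer: 33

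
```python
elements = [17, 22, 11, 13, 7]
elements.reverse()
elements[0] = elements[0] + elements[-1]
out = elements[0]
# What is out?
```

Trace:
`elements = [17, 22, 11, 13, 7]` → elements = [17, 22, 11, 13, 7]
`elements.reverse()` → elements = [7, 13, 11, 22, 17]
`elements[0] = elements[0] + elements[-1]` → elements = [24, 13, 11, 22, 17]
`out = elements[0]` → out = 24
So out = 24

Answer: 24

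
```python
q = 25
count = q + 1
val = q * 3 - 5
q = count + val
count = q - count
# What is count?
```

Trace:
`q = 25` → q = 25
`count = q + 1` → count = 26
`val = q * 3 - 5` → val = 70
`q = count + val` → q = 96
`count = q - count` → count = 70
So count = 70

Answer: 70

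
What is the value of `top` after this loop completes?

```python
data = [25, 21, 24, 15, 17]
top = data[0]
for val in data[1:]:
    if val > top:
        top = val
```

Maximum of [25, 21, 24, 15, 17]
`top` takes the values: 25

Answer: 25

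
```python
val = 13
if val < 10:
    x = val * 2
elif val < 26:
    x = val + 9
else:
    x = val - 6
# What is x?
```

Trace:
`val = 13` → val = 13
`if val < 10: ...` → val < 10 is False, val < 26 is True → x = 22
So x = 22

Answer: 22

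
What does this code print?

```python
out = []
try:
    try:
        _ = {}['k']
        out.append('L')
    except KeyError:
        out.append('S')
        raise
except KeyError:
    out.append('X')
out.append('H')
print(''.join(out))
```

Execution trace: 'S' (inner except KeyError) → 'X' (outer except KeyError) → 'H' (after the try/except). Output: SXH

Answer: SXH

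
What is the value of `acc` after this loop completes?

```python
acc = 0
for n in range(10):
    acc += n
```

Sum of 0 to 9 = 45
`acc` takes the values: 0 → 1 → 3 → 6 → 10 → 15 → 21 → 28 → 36 → 45

Answer: 45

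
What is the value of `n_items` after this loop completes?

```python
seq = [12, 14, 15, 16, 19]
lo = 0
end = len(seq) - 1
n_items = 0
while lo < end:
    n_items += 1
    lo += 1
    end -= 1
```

Iterations until pointers meet (list length 5)
`n_items` takes the values: 0 → 1 → 2

Answer: 2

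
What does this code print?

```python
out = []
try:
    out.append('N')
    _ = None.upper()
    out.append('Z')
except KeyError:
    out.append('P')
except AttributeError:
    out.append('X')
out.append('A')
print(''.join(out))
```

Execution trace: 'N' (try body) → 'X' (except AttributeError) → 'A' (after the try/except). Output: NXA

Answer: NXA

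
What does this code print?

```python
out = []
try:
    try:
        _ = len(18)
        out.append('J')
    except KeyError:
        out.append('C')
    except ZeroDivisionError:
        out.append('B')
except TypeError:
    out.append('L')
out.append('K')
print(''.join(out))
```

Execution trace: 'L' (outer except TypeError) → 'K' (after the try/except). Output: LK

Answer: LK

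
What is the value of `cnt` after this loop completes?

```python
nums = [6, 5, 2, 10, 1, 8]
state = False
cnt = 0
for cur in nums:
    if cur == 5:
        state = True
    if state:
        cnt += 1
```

Count elements after first 5 in [6, 5, 2, 10, 1, 8]
`cnt` takes the values: 0 → 1 → 2 → 3 → 4 → 5

Answer: 5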